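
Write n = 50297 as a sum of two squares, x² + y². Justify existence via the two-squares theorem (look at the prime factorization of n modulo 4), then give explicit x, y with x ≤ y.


Step 1: Factor n = 50297 = 13 · 53 · 73.
Step 2: Check the mod-4 condition on each prime factor: 13 ≡ 1 (mod 4), exponent 1; 53 ≡ 1 (mod 4), exponent 1; 73 ≡ 1 (mod 4), exponent 1.
All primes ≡ 3 (mod 4) appear to even exponent (or don't appear), so by the two-squares theorem n IS expressible as a sum of two squares.
Step 3: Build a representation. Here n = 13 · 53 · 73 is a product of primes ≡ 1 (mod 4). Each prime p ≡ 1 (mod 4) is itself a sum of two squares; find a² by testing p − a² for a perfect square:
  13: 13 − 1² = 12, 13 − 2² = 9 = 3² ⇒ 13 = 2² + 3².
  53: 53 − 1² = 52, 53 − 2² = 49 = 7² ⇒ 53 = 2² + 7².
  73: 73 − 1² = 72, 73 − 2² = 69, 73 − 3² = 64 = 8² ⇒ 73 = 3² + 8².
  Combine using the Brahmagupta–Fibonacci identity (a² + b²)(c² + d²) = (ac − bd)² + (ad + bc)² = (ac + bd)² + (ad − bc)²:
  13 · 53 = 689: from (2² + 3²)(2² + 7²), take (2·2 − 3·7, 2·7 + 3·2) = (4 − 21, 14 + 6) = (-17, 20); dropping signs (only squares matter) gives (17, 20); check 17² + 20² = 289 + 400 = 689 ✓.
  689 · 73 = 50297: from (17² + 20²)(3² + 8²), take (17·3 − 20·8, 17·8 + 20·3) = (51 − 160, 136 + 60) = (-109, 196); dropping signs (only squares matter) gives (109, 196); check 109² + 196² = 11881 + 38416 = 50297 ✓.
Step 4: Order so x ≤ y and verify: 109² + 196² = 11881 + 38416 = 50297 = n. ✓

n = 50297 = 109² + 196² (one valid representation with x ≤ y).


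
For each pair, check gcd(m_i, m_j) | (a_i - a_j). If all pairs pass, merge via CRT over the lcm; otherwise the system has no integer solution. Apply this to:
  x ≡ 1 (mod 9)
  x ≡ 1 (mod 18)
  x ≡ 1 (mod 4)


Moduli 9, 18, 4 are not pairwise coprime, so CRT works modulo lcm(m_i) when all pairwise compatibility conditions hold.
Pairwise compatibility: gcd(m_i, m_j) must divide a_i - a_j for every pair.
Merge one congruence at a time:
  Start: x ≡ 1 (mod 9).
  Combine with x ≡ 1 (mod 18): gcd(9, 18) = 9; 1 - 1 = 0, which IS divisible by 9, so compatible.
    Write x = 1 + 9·t and substitute into x ≡ 1 (mod 18): 9·t ≡ 1 − 1 = 0 (mod 18).
    Divide the congruence (and modulus) by g = 9: 1·t ≡ 0 (mod 2).
    So t ≡ 0 (mod 2).
    Then x = 1 + 9·0 = 1, valid modulo lcm(9, 18) = 18: x ≡ 1 (mod 18).
  Combine with x ≡ 1 (mod 4): gcd(18, 4) = 2; 1 - 1 = 0, which IS divisible by 2, so compatible.
    Write x = 1 + 18·t and substitute into x ≡ 1 (mod 4): 18·t ≡ 1 − 1 = 0 (mod 4).
    Divide the congruence (and modulus) by g = 2: 9·t ≡ 0 (mod 2).
    Reduce coefficients mod 2: 1·t ≡ 0 (mod 2).
    So t ≡ 0 (mod 2).
    Then x = 1 + 18·0 = 1, valid modulo lcm(18, 4) = 36: x ≡ 1 (mod 36).
Verify: 1 mod 9 = 1, 1 mod 18 = 1, 1 mod 4 = 1.

x ≡ 1 (mod 36).


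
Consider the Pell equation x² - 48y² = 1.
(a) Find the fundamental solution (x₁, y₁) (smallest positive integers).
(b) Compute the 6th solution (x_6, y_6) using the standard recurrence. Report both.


Step 1: Find the fundamental solution (x₁, y₁) of x² - 48y² = 1.
  Expand √48 as a continued fraction. a₀ = ⌊√48⌋ = 6; iterate m_{k+1} = d_k·a_k − m_k, d_{k+1} = (48 − m_{k+1}²)/d_k, a_{k+1} = ⌊(a₀ + m_{k+1})/d_{k+1}⌋ (starting m₀ = 0, d₀ = 1), with convergents p_k = a_k·p_{k-1} + p_{k-2}, q_k = a_k·q_{k-1} + q_{k-2} (p₋₁ = 1, q₋₁ = 0):
  k = 0: a₀ = 6; p₀/q₀ = 6/1; p₀² − 48·q₀² = 36 − 48 = -12.
  k = 1: m = 6, d = 12, a = ⌊(6 + 6)/12⌋ = 1; p/q = (1·6 + 1)/(1·1 + 0) = 7/1; p² − 48·q² = 49 − 48 = 1.
  The first convergent with p² − 48·q² = 1 gives the fundamental solution (x₁, y₁) = (7, 1).
Step 2: Apply the recurrence (x_{n+1}, y_{n+1}) = (x₁x_n + 48y₁y_n, x₁y_n + y₁x_n) repeatedly.
  From (x_1, y_1) = (7, 1): x_2 = 7·7 + 48·1·1 = 97; y_2 = 7·1 + 1·7 = 14.
  From (x_2, y_2) = (97, 14): x_3 = 7·97 + 48·1·14 = 1351; y_3 = 7·14 + 1·97 = 195.
  From (x_3, y_3) = (1351, 195): x_4 = 7·1351 + 48·1·195 = 18817; y_4 = 7·195 + 1·1351 = 2716.
  From (x_4, y_4) = (18817, 2716): x_5 = 7·18817 + 48·1·2716 = 262087; y_5 = 7·2716 + 1·18817 = 37829.
  From (x_5, y_5) = (262087, 37829): x_6 = 7·262087 + 48·1·37829 = 3650401; y_6 = 7·37829 + 1·262087 = 526890.
Step 3: Verify x_6² - 48·y_6² = 13325427460801 - 13325427460800 = 1 (should be 1). ✓

(x_1, y_1) = (7, 1); (x_6, y_6) = (3650401, 526890).


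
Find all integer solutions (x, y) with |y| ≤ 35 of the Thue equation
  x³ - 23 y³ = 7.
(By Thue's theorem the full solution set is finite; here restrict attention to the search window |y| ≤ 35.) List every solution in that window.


The equation is x³ - 23y³ = 7. For fixed y, x³ = 23·y³ + 7, so a solution requires the RHS to be a perfect cube.
Strategy: iterate y from -35 to 35, compute RHS = 23·y³ + 7, and check whether it is a (positive or negative) perfect cube.
Check small values of y:
  y = 0: RHS = 7 is not a perfect cube.
  y = 1: RHS = 30 is not a perfect cube.
  y = -1: RHS = -16 is not a perfect cube.
  y = 2: RHS = 191 is not a perfect cube.
  y = -2: RHS = -177 is not a perfect cube.
  y = 3: RHS = 628 is not a perfect cube.
  y = -3: RHS = -614 is not a perfect cube.
Continuing the search up to |y| = 35 finds no solutions either.
No (x, y) in the scanned range satisfies the equation.

No integer solutions with |y| ≤ 35.


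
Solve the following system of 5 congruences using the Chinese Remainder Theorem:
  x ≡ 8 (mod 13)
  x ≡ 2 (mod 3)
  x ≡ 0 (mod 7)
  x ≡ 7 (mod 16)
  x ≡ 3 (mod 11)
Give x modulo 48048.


Product of moduli M = 13 · 3 · 7 · 16 · 11 = 48048.
Merge one congruence at a time:
  Start: x ≡ 8 (mod 13).
  Combine with x ≡ 2 (mod 3); new modulus lcm = 39.
    Write x = 8 + 13·t and substitute into x ≡ 2 (mod 3): 13·t ≡ 2 − 8 = -6 (mod 3).
    Reduce coefficients mod 3: 1·t ≡ 0 (mod 3).
    So t ≡ 0 (mod 3).
    Then x = 8 + 13·0 = 8, valid modulo lcm(13, 3) = 39: x ≡ 8 (mod 39).
  Combine with x ≡ 0 (mod 7); new modulus lcm = 273.
    Write x = 8 + 39·t and substitute into x ≡ 0 (mod 7): 39·t ≡ 0 − 8 = -8 (mod 7).
    Reduce coefficients mod 7: 4·t ≡ 6 (mod 7).
    The inverse of 4 mod 7 is 2 (since 4·2 = 8 = 1·7 + 1), so t ≡ 2·6 = 12 ≡ 5 (mod 7).
    Then x = 8 + 39·5 = 203, valid modulo lcm(39, 7) = 273: x ≡ 203 (mod 273).
  Combine with x ≡ 7 (mod 16); new modulus lcm = 4368.
    Write x = 203 + 273·t and substitute into x ≡ 7 (mod 16): 273·t ≡ 7 − 203 = -196 (mod 16).
    Reduce coefficients mod 16: 1·t ≡ 12 (mod 16).
    So t ≡ 12 (mod 16).
    Then x = 203 + 273·12 = 3479, valid modulo lcm(273, 16) = 4368: x ≡ 3479 (mod 4368).
  Combine with x ≡ 3 (mod 11); new modulus lcm = 48048.
    Write x = 3479 + 4368·t and substitute into x ≡ 3 (mod 11): 4368·t ≡ 3 − 3479 = -3476 (mod 11).
    Reduce coefficients mod 11: 1·t ≡ 0 (mod 11).
    So t ≡ 0 (mod 11).
    Then x = 3479 + 4368·0 = 3479, valid modulo lcm(4368, 11) = 48048: x ≡ 3479 (mod 48048).
Verify against each original: 3479 mod 13 = 8, 3479 mod 3 = 2, 3479 mod 7 = 0, 3479 mod 16 = 7, 3479 mod 11 = 3.

x ≡ 3479 (mod 48048).


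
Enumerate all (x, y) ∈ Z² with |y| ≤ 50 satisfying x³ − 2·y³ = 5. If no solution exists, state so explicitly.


The equation is x³ - 2y³ = 5. For fixed y, x³ = 2·y³ + 5, so a solution requires the RHS to be a perfect cube.
Strategy: iterate y from -50 to 50, compute RHS = 2·y³ + 5, and check whether it is a (positive or negative) perfect cube.
Check small values of y:
  y = 0: RHS = 5 is not a perfect cube.
  y = 1: RHS = 7 is not a perfect cube.
  y = -1: RHS = 3 is not a perfect cube.
  y = 2: RHS = 21 is not a perfect cube.
  y = -2: RHS = -11 is not a perfect cube.
  y = 3: RHS = 59 is not a perfect cube.
  y = -3: RHS = -49 is not a perfect cube.
Continuing the search up to |y| = 50 finds no solutions either.
No (x, y) in the scanned range satisfies the equation.

No integer solutions with |y| ≤ 50.


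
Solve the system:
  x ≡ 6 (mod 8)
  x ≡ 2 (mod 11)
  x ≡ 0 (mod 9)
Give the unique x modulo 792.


Moduli 8, 11, 9 are pairwise coprime; by CRT there is a unique solution modulo M = 8 · 11 · 9 = 792.
Solve pairwise, accumulating the modulus:
  Start with x ≡ 6 (mod 8).
  Combine with x ≡ 2 (mod 11): since gcd(8, 11) = 1, we get a unique residue mod 88.
    Write x = 6 + 8·t and substitute into x ≡ 2 (mod 11): 8·t ≡ 2 − 6 = -4 (mod 11).
    Reduce coefficients mod 11: 8·t ≡ 7 (mod 11).
    The inverse of 8 mod 11 is 7 (since 8·7 = 56 = 5·11 + 1), so t ≡ 7·7 = 49 ≡ 5 (mod 11).
    Then x = 6 + 8·5 = 46, valid modulo lcm(8, 11) = 88: x ≡ 46 (mod 88).
  Combine with x ≡ 0 (mod 9): since gcd(88, 9) = 1, we get a unique residue mod 792.
    Write x = 46 + 88·t and substitute into x ≡ 0 (mod 9): 88·t ≡ 0 − 46 = -46 (mod 9).
    Reduce coefficients mod 9: 7·t ≡ 8 (mod 9).
    The inverse of 7 mod 9 is 4 (since 7·4 = 28 = 3·9 + 1), so t ≡ 4·8 = 32 ≡ 5 (mod 9).
    Then x = 46 + 88·5 = 486, valid modulo lcm(88, 9) = 792: x ≡ 486 (mod 792).
Verify: 486 mod 8 = 6 ✓, 486 mod 11 = 2 ✓, 486 mod 9 = 0 ✓.

x ≡ 486 (mod 792).


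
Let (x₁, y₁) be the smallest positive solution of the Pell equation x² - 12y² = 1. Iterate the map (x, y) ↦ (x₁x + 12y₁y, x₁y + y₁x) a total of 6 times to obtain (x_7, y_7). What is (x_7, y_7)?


Step 1: Find the fundamental solution (x₁, y₁) of x² - 12y² = 1.
  Expand √12 as a continued fraction. a₀ = ⌊√12⌋ = 3; iterate m_{k+1} = d_k·a_k − m_k, d_{k+1} = (12 − m_{k+1}²)/d_k, a_{k+1} = ⌊(a₀ + m_{k+1})/d_{k+1}⌋ (starting m₀ = 0, d₀ = 1), with convergents p_k = a_k·p_{k-1} + p_{k-2}, q_k = a_k·q_{k-1} + q_{k-2} (p₋₁ = 1, q₋₁ = 0):
  k = 0: a₀ = 3; p₀/q₀ = 3/1; p₀² − 12·q₀² = 9 − 12 = -3.
  k = 1: m = 3, d = 3, a = ⌊(3 + 3)/3⌋ = 2; p/q = (2·3 + 1)/(2·1 + 0) = 7/2; p² − 12·q² = 49 − 48 = 1.
  The first convergent with p² − 12·q² = 1 gives the fundamental solution (x₁, y₁) = (7, 2).
Step 2: Apply the recurrence (x_{n+1}, y_{n+1}) = (x₁x_n + 12y₁y_n, x₁y_n + y₁x_n) repeatedly.
  From (x_1, y_1) = (7, 2): x_2 = 7·7 + 12·2·2 = 97; y_2 = 7·2 + 2·7 = 28.
  From (x_2, y_2) = (97, 28): x_3 = 7·97 + 12·2·28 = 1351; y_3 = 7·28 + 2·97 = 390.
  From (x_3, y_3) = (1351, 390): x_4 = 7·1351 + 12·2·390 = 18817; y_4 = 7·390 + 2·1351 = 5432.
  From (x_4, y_4) = (18817, 5432): x_5 = 7·18817 + 12·2·5432 = 262087; y_5 = 7·5432 + 2·18817 = 75658.
  From (x_5, y_5) = (262087, 75658): x_6 = 7·262087 + 12·2·75658 = 3650401; y_6 = 7·75658 + 2·262087 = 1053780.
  From (x_6, y_6) = (3650401, 1053780): x_7 = 7·3650401 + 12·2·1053780 = 50843527; y_7 = 7·1053780 + 2·3650401 = 14677262.
Step 3: Verify x_7² - 12·y_7² = 2585064237799729 - 2585064237799728 = 1 (should be 1). ✓

(x_1, y_1) = (7, 2); (x_7, y_7) = (50843527, 14677262).


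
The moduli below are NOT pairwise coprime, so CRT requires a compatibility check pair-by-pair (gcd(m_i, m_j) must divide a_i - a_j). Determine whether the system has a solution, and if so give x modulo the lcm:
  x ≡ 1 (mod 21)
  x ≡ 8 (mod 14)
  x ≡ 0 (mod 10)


Moduli 21, 14, 10 are not pairwise coprime, so CRT works modulo lcm(m_i) when all pairwise compatibility conditions hold.
Pairwise compatibility: gcd(m_i, m_j) must divide a_i - a_j for every pair.
Merge one congruence at a time:
  Start: x ≡ 1 (mod 21).
  Combine with x ≡ 8 (mod 14): gcd(21, 14) = 7; 8 - 1 = 7, which IS divisible by 7, so compatible.
    Write x = 1 + 21·t and substitute into x ≡ 8 (mod 14): 21·t ≡ 8 − 1 = 7 (mod 14).
    Divide the congruence (and modulus) by g = 7: 3·t ≡ 1 (mod 2).
    Reduce coefficients mod 2: 1·t ≡ 1 (mod 2).
    So t ≡ 1 (mod 2).
    Then x = 1 + 21·1 = 22, valid modulo lcm(21, 14) = 42: x ≡ 22 (mod 42).
  Combine with x ≡ 0 (mod 10): gcd(42, 10) = 2; 0 - 22 = -22, which IS divisible by 2, so compatible.
    Write x = 22 + 42·t and substitute into x ≡ 0 (mod 10): 42·t ≡ 0 − 22 = -22 (mod 10).
    Divide the congruence (and modulus) by g = 2: 21·t ≡ -11 (mod 5).
    Reduce coefficients mod 5: 1·t ≡ 4 (mod 5).
    So t ≡ 4 (mod 5).
    Then x = 22 + 42·4 = 190, valid modulo lcm(42, 10) = 210: x ≡ 190 (mod 210).
Verify: 190 mod 21 = 1, 190 mod 14 = 8, 190 mod 10 = 0.

x ≡ 190 (mod 210).


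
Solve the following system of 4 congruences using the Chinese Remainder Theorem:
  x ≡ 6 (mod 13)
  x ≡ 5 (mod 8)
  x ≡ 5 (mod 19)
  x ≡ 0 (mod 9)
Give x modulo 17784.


Product of moduli M = 13 · 8 · 19 · 9 = 17784.
Merge one congruence at a time:
  Start: x ≡ 6 (mod 13).
  Combine with x ≡ 5 (mod 8); new modulus lcm = 104.
    Write x = 6 + 13·t and substitute into x ≡ 5 (mod 8): 13·t ≡ 5 − 6 = -1 (mod 8).
    Reduce coefficients mod 8: 5·t ≡ 7 (mod 8).
    The inverse of 5 mod 8 is 5 (since 5·5 = 25 = 3·8 + 1), so t ≡ 5·7 = 35 ≡ 3 (mod 8).
    Then x = 6 + 13·3 = 45, valid modulo lcm(13, 8) = 104: x ≡ 45 (mod 104).
  Combine with x ≡ 5 (mod 19); new modulus lcm = 1976.
    Write x = 45 + 104·t and substitute into x ≡ 5 (mod 19): 104·t ≡ 5 − 45 = -40 (mod 19).
    Reduce coefficients mod 19: 9·t ≡ 17 (mod 19).
    The inverse of 9 mod 19 is 17 (since 9·17 = 153 = 8·19 + 1), so t ≡ 17·17 = 289 ≡ 4 (mod 19).
    Then x = 45 + 104·4 = 461, valid modulo lcm(104, 19) = 1976: x ≡ 461 (mod 1976).
  Combine with x ≡ 0 (mod 9); new modulus lcm = 17784.
    Write x = 461 + 1976·t and substitute into x ≡ 0 (mod 9): 1976·t ≡ 0 − 461 = -461 (mod 9).
    Reduce coefficients mod 9: 5·t ≡ 7 (mod 9).
    The inverse of 5 mod 9 is 2 (since 5·2 = 10 = 1·9 + 1), so t ≡ 2·7 = 14 ≡ 5 (mod 9).
    Then x = 461 + 1976·5 = 10341, valid modulo lcm(1976, 9) = 17784: x ≡ 10341 (mod 17784).
Verify against each original: 10341 mod 13 = 6, 10341 mod 8 = 5, 10341 mod 19 = 5, 10341 mod 9 = 0.

x ≡ 10341 (mod 17784).


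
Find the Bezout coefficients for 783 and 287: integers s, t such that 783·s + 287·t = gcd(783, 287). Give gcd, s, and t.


Euclidean algorithm on (783, 287) — divide until remainder is 0:
  783 = 2 · 287 + 209
  287 = 1 · 209 + 78
  209 = 2 · 78 + 53
  78 = 1 · 53 + 25
  53 = 2 · 25 + 3
  25 = 8 · 3 + 1
  3 = 3 · 1 + 0
gcd(783, 287) = 1.
Track Bezout coefficients alongside the remainders: start with r₀ = 783 = a·1 + b·0 (s = 1, t = 0) and r₁ = 287 = a·0 + b·1 (s = 0, t = 1); each new remainder r_{k+1} = r_{k-1} − q_k·r_k inherits s_{k+1} = s_{k-1} − q_k·s_k, t_{k+1} = t_{k-1} − q_k·t_k, so r_k = a·s_k + b·t_k at every step:
  q = 2: r = 209, s = 1 − 2·0 = 1, t = 0 − 2·1 = -2  (check: 783·1 + 287·(-2) = 209)
  q = 1: r = 78, s = 0 − 1·1 = -1, t = 1 − 1·(-2) = 3  (check: 783·(-1) + 287·3 = 78)
  q = 2: r = 53, s = 1 − 2·(-1) = 3, t = -2 − 2·3 = -8  (check: 783·3 + 287·(-8) = 53)
  q = 1: r = 25, s = -1 − 1·3 = -4, t = 3 − 1·(-8) = 11  (check: 783·(-4) + 287·11 = 25)
  q = 2: r = 3, s = 3 − 2·(-4) = 11, t = -8 − 2·11 = -30  (check: 783·11 + 287·(-30) = 3)
  q = 8: r = 1, s = -4 − 8·11 = -92, t = 11 − 8·(-30) = 251  (check: 783·(-92) + 287·251 = 1)
The row with r = 1 (the gcd) gives the Bezout coefficients s = -92, t = 251.
Result: 783 · (-92) + 287 · (251) = 1.

gcd(783, 287) = 1; s = -92, t = 251 (check: 783·(-92) + 287·251 = 1).


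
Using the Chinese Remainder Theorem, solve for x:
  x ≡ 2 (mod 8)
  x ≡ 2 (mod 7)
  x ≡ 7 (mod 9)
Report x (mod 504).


Moduli 8, 7, 9 are pairwise coprime; by CRT there is a unique solution modulo M = 8 · 7 · 9 = 504.
Solve pairwise, accumulating the modulus:
  Start with x ≡ 2 (mod 8).
  Combine with x ≡ 2 (mod 7): since gcd(8, 7) = 1, we get a unique residue mod 56.
    Write x = 2 + 8·t and substitute into x ≡ 2 (mod 7): 8·t ≡ 2 − 2 = 0 (mod 7).
    Reduce coefficients mod 7: 1·t ≡ 0 (mod 7).
    So t ≡ 0 (mod 7).
    Then x = 2 + 8·0 = 2, valid modulo lcm(8, 7) = 56: x ≡ 2 (mod 56).
  Combine with x ≡ 7 (mod 9): since gcd(56, 9) = 1, we get a unique residue mod 504.
    Write x = 2 + 56·t and substitute into x ≡ 7 (mod 9): 56·t ≡ 7 − 2 = 5 (mod 9).
    Reduce coefficients mod 9: 2·t ≡ 5 (mod 9).
    The inverse of 2 mod 9 is 5 (since 2·5 = 10 = 1·9 + 1), so t ≡ 5·5 = 25 ≡ 7 (mod 9).
    Then x = 2 + 56·7 = 394, valid modulo lcm(56, 9) = 504: x ≡ 394 (mod 504).
Verify: 394 mod 8 = 2 ✓, 394 mod 7 = 2 ✓, 394 mod 9 = 7 ✓.

x ≡ 394 (mod 504).


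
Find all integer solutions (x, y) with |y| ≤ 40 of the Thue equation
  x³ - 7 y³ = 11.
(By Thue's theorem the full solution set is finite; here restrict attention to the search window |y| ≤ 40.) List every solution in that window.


The equation is x³ - 7y³ = 11. For fixed y, x³ = 7·y³ + 11, so a solution requires the RHS to be a perfect cube.
Strategy: iterate y from -40 to 40, compute RHS = 7·y³ + 11, and check whether it is a (positive or negative) perfect cube.
Check small values of y:
  y = 0: RHS = 11 is not a perfect cube.
  y = 1: RHS = 18 is not a perfect cube.
  y = -1: RHS = 4 is not a perfect cube.
  y = 2: RHS = 67 is not a perfect cube.
  y = -2: RHS = -45 is not a perfect cube.
  y = 3: RHS = 200 is not a perfect cube.
  y = -3: RHS = -178 is not a perfect cube.
Continuing the search up to |y| = 40 finds no solutions either.
No (x, y) in the scanned range satisfies the equation.

No integer solutions with |y| ≤ 40.


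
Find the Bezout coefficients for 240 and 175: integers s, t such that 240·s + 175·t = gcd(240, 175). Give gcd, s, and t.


Euclidean algorithm on (240, 175) — divide until remainder is 0:
  240 = 1 · 175 + 65
  175 = 2 · 65 + 45
  65 = 1 · 45 + 20
  45 = 2 · 20 + 5
  20 = 4 · 5 + 0
gcd(240, 175) = 5.
Track Bezout coefficients alongside the remainders: start with r₀ = 240 = a·1 + b·0 (s = 1, t = 0) and r₁ = 175 = a·0 + b·1 (s = 0, t = 1); each new remainder r_{k+1} = r_{k-1} − q_k·r_k inherits s_{k+1} = s_{k-1} − q_k·s_k, t_{k+1} = t_{k-1} − q_k·t_k, so r_k = a·s_k + b·t_k at every step:
  q = 1: r = 65, s = 1 − 1·0 = 1, t = 0 − 1·1 = -1  (check: 240·1 + 175·(-1) = 65)
  q = 2: r = 45, s = 0 − 2·1 = -2, t = 1 − 2·(-1) = 3  (check: 240·(-2) + 175·3 = 45)
  q = 1: r = 20, s = 1 − 1·(-2) = 3, t = -1 − 1·3 = -4  (check: 240·3 + 175·(-4) = 20)
  q = 2: r = 5, s = -2 − 2·3 = -8, t = 3 − 2·(-4) = 11  (check: 240·(-8) + 175·11 = 5)
The row with r = 5 (the gcd) gives the Bezout coefficients s = -8, t = 11.
Result: 240 · (-8) + 175 · (11) = 5.

gcd(240, 175) = 5; s = -8, t = 11 (check: 240·(-8) + 175·11 = 5).


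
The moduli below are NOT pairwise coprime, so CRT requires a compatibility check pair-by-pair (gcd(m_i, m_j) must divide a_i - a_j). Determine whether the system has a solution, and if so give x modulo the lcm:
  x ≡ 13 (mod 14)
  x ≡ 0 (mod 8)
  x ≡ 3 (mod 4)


Moduli 14, 8, 4 are not pairwise coprime, so CRT works modulo lcm(m_i) when all pairwise compatibility conditions hold.
Pairwise compatibility: gcd(m_i, m_j) must divide a_i - a_j for every pair.
Merge one congruence at a time:
  Start: x ≡ 13 (mod 14).
  Combine with x ≡ 0 (mod 8): gcd(14, 8) = 2, and 0 - 13 = -13 is NOT divisible by 2.
    ⇒ system is inconsistent (no integer solution).

No solution (the system is inconsistent).


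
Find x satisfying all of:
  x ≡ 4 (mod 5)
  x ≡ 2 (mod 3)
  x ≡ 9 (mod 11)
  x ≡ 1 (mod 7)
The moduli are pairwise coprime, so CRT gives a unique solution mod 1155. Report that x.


Product of moduli M = 5 · 3 · 11 · 7 = 1155.
Merge one congruence at a time:
  Start: x ≡ 4 (mod 5).
  Combine with x ≡ 2 (mod 3); new modulus lcm = 15.
    Write x = 4 + 5·t and substitute into x ≡ 2 (mod 3): 5·t ≡ 2 − 4 = -2 (mod 3).
    Reduce coefficients mod 3: 2·t ≡ 1 (mod 3).
    The inverse of 2 mod 3 is 2 (since 2·2 = 4 = 1·3 + 1), so t ≡ 2·1 = 2 ≡ 2 (mod 3).
    Then x = 4 + 5·2 = 14, valid modulo lcm(5, 3) = 15: x ≡ 14 (mod 15).
  Combine with x ≡ 9 (mod 11); new modulus lcm = 165.
    Write x = 14 + 15·t and substitute into x ≡ 9 (mod 11): 15·t ≡ 9 − 14 = -5 (mod 11).
    Reduce coefficients mod 11: 4·t ≡ 6 (mod 11).
    The inverse of 4 mod 11 is 3 (since 4·3 = 12 = 1·11 + 1), so t ≡ 3·6 = 18 ≡ 7 (mod 11).
    Then x = 14 + 15·7 = 119, valid modulo lcm(15, 11) = 165: x ≡ 119 (mod 165).
  Combine with x ≡ 1 (mod 7); new modulus lcm = 1155.
    Write x = 119 + 165·t and substitute into x ≡ 1 (mod 7): 165·t ≡ 1 − 119 = -118 (mod 7).
    Reduce coefficients mod 7: 4·t ≡ 1 (mod 7).
    The inverse of 4 mod 7 is 2 (since 4·2 = 8 = 1·7 + 1), so t ≡ 2·1 = 2 ≡ 2 (mod 7).
    Then x = 119 + 165·2 = 449, valid modulo lcm(165, 7) = 1155: x ≡ 449 (mod 1155).
Verify against each original: 449 mod 5 = 4, 449 mod 3 = 2, 449 mod 11 = 9, 449 mod 7 = 1.

x ≡ 449 (mod 1155).


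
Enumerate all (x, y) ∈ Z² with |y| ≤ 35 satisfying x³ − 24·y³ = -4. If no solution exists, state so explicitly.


The equation is x³ - 24y³ = -4. For fixed y, x³ = 24·y³ − 4, so a solution requires the RHS to be a perfect cube.
Strategy: iterate y from -35 to 35, compute RHS = 24·y³ − 4, and check whether it is a (positive or negative) perfect cube.
Check small values of y:
  y = 0: RHS = -4 is not a perfect cube.
  y = 1: RHS = 20 is not a perfect cube.
  y = -1: RHS = -28 is not a perfect cube.
  y = 2: RHS = 188 is not a perfect cube.
  y = -2: RHS = -196 is not a perfect cube.
  y = 3: RHS = 644 is not a perfect cube.
  y = -3: RHS = -652 is not a perfect cube.
Continuing the search up to |y| = 35 finds no solutions either.
No (x, y) in the scanned range satisfies the equation.

No integer solutions with |y| ≤ 35.


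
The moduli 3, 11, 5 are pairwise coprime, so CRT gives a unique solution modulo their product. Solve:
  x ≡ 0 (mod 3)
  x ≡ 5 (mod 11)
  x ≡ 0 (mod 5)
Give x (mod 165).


Moduli 3, 11, 5 are pairwise coprime; by CRT there is a unique solution modulo M = 3 · 11 · 5 = 165.
Solve pairwise, accumulating the modulus:
  Start with x ≡ 0 (mod 3).
  Combine with x ≡ 5 (mod 11): since gcd(3, 11) = 1, we get a unique residue mod 33.
    Write x = 0 + 3·t and substitute into x ≡ 5 (mod 11): 3·t ≡ 5 − 0 = 5 (mod 11).
    The inverse of 3 mod 11 is 4 (since 3·4 = 12 = 1·11 + 1), so t ≡ 4·5 = 20 ≡ 9 (mod 11).
    Then x = 0 + 3·9 = 27, valid modulo lcm(3, 11) = 33: x ≡ 27 (mod 33).
  Combine with x ≡ 0 (mod 5): since gcd(33, 5) = 1, we get a unique residue mod 165.
    Write x = 27 + 33·t and substitute into x ≡ 0 (mod 5): 33·t ≡ 0 − 27 = -27 (mod 5).
    Reduce coefficients mod 5: 3·t ≡ 3 (mod 5).
    The inverse of 3 mod 5 is 2 (since 3·2 = 6 = 1·5 + 1), so t ≡ 2·3 = 6 ≡ 1 (mod 5).
    Then x = 27 + 33·1 = 60, valid modulo lcm(33, 5) = 165: x ≡ 60 (mod 165).
Verify: 60 mod 3 = 0 ✓, 60 mod 11 = 5 ✓, 60 mod 5 = 0 ✓.

x ≡ 60 (mod 165).


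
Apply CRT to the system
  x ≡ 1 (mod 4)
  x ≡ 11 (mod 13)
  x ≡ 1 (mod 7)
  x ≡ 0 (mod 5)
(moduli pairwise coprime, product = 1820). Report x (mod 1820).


Product of moduli M = 4 · 13 · 7 · 5 = 1820.
Merge one congruence at a time:
  Start: x ≡ 1 (mod 4).
  Combine with x ≡ 11 (mod 13); new modulus lcm = 52.
    Write x = 1 + 4·t and substitute into x ≡ 11 (mod 13): 4·t ≡ 11 − 1 = 10 (mod 13).
    The inverse of 4 mod 13 is 10 (since 4·10 = 40 = 3·13 + 1), so t ≡ 10·10 = 100 ≡ 9 (mod 13).
    Then x = 1 + 4·9 = 37, valid modulo lcm(4, 13) = 52: x ≡ 37 (mod 52).
  Combine with x ≡ 1 (mod 7); new modulus lcm = 364.
    Write x = 37 + 52·t and substitute into x ≡ 1 (mod 7): 52·t ≡ 1 − 37 = -36 (mod 7).
    Reduce coefficients mod 7: 3·t ≡ 6 (mod 7).
    The inverse of 3 mod 7 is 5 (since 3·5 = 15 = 2·7 + 1), so t ≡ 5·6 = 30 ≡ 2 (mod 7).
    Then x = 37 + 52·2 = 141, valid modulo lcm(52, 7) = 364: x ≡ 141 (mod 364).
  Combine with x ≡ 0 (mod 5); new modulus lcm = 1820.
    Write x = 141 + 364·t and substitute into x ≡ 0 (mod 5): 364·t ≡ 0 − 141 = -141 (mod 5).
    Reduce coefficients mod 5: 4·t ≡ 4 (mod 5).
    The inverse of 4 mod 5 is 4 (since 4·4 = 16 = 3·5 + 1), so t ≡ 4·4 = 16 ≡ 1 (mod 5).
    Then x = 141 + 364·1 = 505, valid modulo lcm(364, 5) = 1820: x ≡ 505 (mod 1820).
Verify against each original: 505 mod 4 = 1, 505 mod 13 = 11, 505 mod 7 = 1, 505 mod 5 = 0.

x ≡ 505 (mod 1820).


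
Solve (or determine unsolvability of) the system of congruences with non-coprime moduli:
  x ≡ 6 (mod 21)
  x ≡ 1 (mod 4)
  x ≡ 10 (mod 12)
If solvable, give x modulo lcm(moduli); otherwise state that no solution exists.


Moduli 21, 4, 12 are not pairwise coprime, so CRT works modulo lcm(m_i) when all pairwise compatibility conditions hold.
Pairwise compatibility: gcd(m_i, m_j) must divide a_i - a_j for every pair.
Merge one congruence at a time:
  Start: x ≡ 6 (mod 21).
  Combine with x ≡ 1 (mod 4): gcd(21, 4) = 1; 1 - 6 = -5, which IS divisible by 1, so compatible.
    Write x = 6 + 21·t and substitute into x ≡ 1 (mod 4): 21·t ≡ 1 − 6 = -5 (mod 4).
    Reduce coefficients mod 4: 1·t ≡ 3 (mod 4).
    So t ≡ 3 (mod 4).
    Then x = 6 + 21·3 = 69, valid modulo lcm(21, 4) = 84: x ≡ 69 (mod 84).
  Combine with x ≡ 10 (mod 12): gcd(84, 12) = 12, and 10 - 69 = -59 is NOT divisible by 12.
    ⇒ system is inconsistent (no integer solution).

No solution (the system is inconsistent).


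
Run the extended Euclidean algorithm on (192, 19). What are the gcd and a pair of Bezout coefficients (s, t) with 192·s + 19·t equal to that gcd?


Euclidean algorithm on (192, 19) — divide until remainder is 0:
  192 = 10 · 19 + 2
  19 = 9 · 2 + 1
  2 = 2 · 1 + 0
gcd(192, 19) = 1.
Track Bezout coefficients alongside the remainders: start with r₀ = 192 = a·1 + b·0 (s = 1, t = 0) and r₁ = 19 = a·0 + b·1 (s = 0, t = 1); each new remainder r_{k+1} = r_{k-1} − q_k·r_k inherits s_{k+1} = s_{k-1} − q_k·s_k, t_{k+1} = t_{k-1} − q_k·t_k, so r_k = a·s_k + b·t_k at every step:
  q = 10: r = 2, s = 1 − 10·0 = 1, t = 0 − 10·1 = -10  (check: 192·1 + 19·(-10) = 2)
  q = 9: r = 1, s = 0 − 9·1 = -9, t = 1 − 9·(-10) = 91  (check: 192·(-9) + 19·91 = 1)
The row with r = 1 (the gcd) gives the Bezout coefficients s = -9, t = 91.
Result: 192 · (-9) + 19 · (91) = 1.

gcd(192, 19) = 1; s = -9, t = 91 (check: 192·(-9) + 19·91 = 1).


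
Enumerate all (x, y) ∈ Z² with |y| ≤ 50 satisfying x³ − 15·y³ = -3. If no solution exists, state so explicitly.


The equation is x³ - 15y³ = -3. For fixed y, x³ = 15·y³ − 3, so a solution requires the RHS to be a perfect cube.
Strategy: iterate y from -50 to 50, compute RHS = 15·y³ − 3, and check whether it is a (positive or negative) perfect cube.
Check small values of y:
  y = 0: RHS = -3 is not a perfect cube.
  y = 1: RHS = 12 is not a perfect cube.
  y = -1: RHS = -18 is not a perfect cube.
  y = 2: RHS = 117 is not a perfect cube.
  y = -2: RHS = -123 is not a perfect cube.
  y = 3: RHS = 402 is not a perfect cube.
  y = -3: RHS = -408 is not a perfect cube.
Continuing the search up to |y| = 50 finds no solutions either.
No (x, y) in the scanned range satisfies the equation.

No integer solutions with |y| ≤ 50.


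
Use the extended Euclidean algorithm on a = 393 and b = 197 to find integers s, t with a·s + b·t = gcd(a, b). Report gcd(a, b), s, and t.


Euclidean algorithm on (393, 197) — divide until remainder is 0:
  393 = 1 · 197 + 196
  197 = 1 · 196 + 1
  196 = 196 · 1 + 0
gcd(393, 197) = 1.
Track Bezout coefficients alongside the remainders: start with r₀ = 393 = a·1 + b·0 (s = 1, t = 0) and r₁ = 197 = a·0 + b·1 (s = 0, t = 1); each new remainder r_{k+1} = r_{k-1} − q_k·r_k inherits s_{k+1} = s_{k-1} − q_k·s_k, t_{k+1} = t_{k-1} − q_k·t_k, so r_k = a·s_k + b·t_k at every step:
  q = 1: r = 196, s = 1 − 1·0 = 1, t = 0 − 1·1 = -1  (check: 393·1 + 197·(-1) = 196)
  q = 1: r = 1, s = 0 − 1·1 = -1, t = 1 − 1·(-1) = 2  (check: 393·(-1) + 197·2 = 1)
The row with r = 1 (the gcd) gives the Bezout coefficients s = -1, t = 2.
Result: 393 · (-1) + 197 · (2) = 1.

gcd(393, 197) = 1; s = -1, t = 2 (check: 393·(-1) + 197·2 = 1).


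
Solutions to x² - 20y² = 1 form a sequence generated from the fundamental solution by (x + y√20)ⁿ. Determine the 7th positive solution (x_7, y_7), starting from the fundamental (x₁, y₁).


Step 1: Find the fundamental solution (x₁, y₁) of x² - 20y² = 1.
  Expand √20 as a continued fraction. a₀ = ⌊√20⌋ = 4; iterate m_{k+1} = d_k·a_k − m_k, d_{k+1} = (20 − m_{k+1}²)/d_k, a_{k+1} = ⌊(a₀ + m_{k+1})/d_{k+1}⌋ (starting m₀ = 0, d₀ = 1), with convergents p_k = a_k·p_{k-1} + p_{k-2}, q_k = a_k·q_{k-1} + q_{k-2} (p₋₁ = 1, q₋₁ = 0):
  k = 0: a₀ = 4; p₀/q₀ = 4/1; p₀² − 20·q₀² = 16 − 20 = -4.
  k = 1: m = 4, d = 4, a = ⌊(4 + 4)/4⌋ = 2; p/q = (2·4 + 1)/(2·1 + 0) = 9/2; p² − 20·q² = 81 − 80 = 1.
  The first convergent with p² − 20·q² = 1 gives the fundamental solution (x₁, y₁) = (9, 2).
Step 2: Apply the recurrence (x_{n+1}, y_{n+1}) = (x₁x_n + 20y₁y_n, x₁y_n + y₁x_n) repeatedly.
  From (x_1, y_1) = (9, 2): x_2 = 9·9 + 20·2·2 = 161; y_2 = 9·2 + 2·9 = 36.
  From (x_2, y_2) = (161, 36): x_3 = 9·161 + 20·2·36 = 2889; y_3 = 9·36 + 2·161 = 646.
  From (x_3, y_3) = (2889, 646): x_4 = 9·2889 + 20·2·646 = 51841; y_4 = 9·646 + 2·2889 = 11592.
  From (x_4, y_4) = (51841, 11592): x_5 = 9·51841 + 20·2·11592 = 930249; y_5 = 9·11592 + 2·51841 = 208010.
  From (x_5, y_5) = (930249, 208010): x_6 = 9·930249 + 20·2·208010 = 16692641; y_6 = 9·208010 + 2·930249 = 3732588.
  From (x_6, y_6) = (16692641, 3732588): x_7 = 9·16692641 + 20·2·3732588 = 299537289; y_7 = 9·3732588 + 2·16692641 = 66978574.
Step 3: Verify x_7² - 20·y_7² = 89722587501469521 - 89722587501469520 = 1 (should be 1). ✓

(x_1, y_1) = (9, 2); (x_7, y_7) = (299537289, 66978574).


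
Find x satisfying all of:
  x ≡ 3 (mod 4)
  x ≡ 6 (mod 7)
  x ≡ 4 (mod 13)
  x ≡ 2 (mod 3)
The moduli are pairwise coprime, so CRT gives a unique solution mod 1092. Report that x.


Product of moduli M = 4 · 7 · 13 · 3 = 1092.
Merge one congruence at a time:
  Start: x ≡ 3 (mod 4).
  Combine with x ≡ 6 (mod 7); new modulus lcm = 28.
    Write x = 3 + 4·t and substitute into x ≡ 6 (mod 7): 4·t ≡ 6 − 3 = 3 (mod 7).
    The inverse of 4 mod 7 is 2 (since 4·2 = 8 = 1·7 + 1), so t ≡ 2·3 = 6 ≡ 6 (mod 7).
    Then x = 3 + 4·6 = 27, valid modulo lcm(4, 7) = 28: x ≡ 27 (mod 28).
  Combine with x ≡ 4 (mod 13); new modulus lcm = 364.
    Write x = 27 + 28·t and substitute into x ≡ 4 (mod 13): 28·t ≡ 4 − 27 = -23 (mod 13).
    Reduce coefficients mod 13: 2·t ≡ 3 (mod 13).
    The inverse of 2 mod 13 is 7 (since 2·7 = 14 = 1·13 + 1), so t ≡ 7·3 = 21 ≡ 8 (mod 13).
    Then x = 27 + 28·8 = 251, valid modulo lcm(28, 13) = 364: x ≡ 251 (mod 364).
  Combine with x ≡ 2 (mod 3); new modulus lcm = 1092.
    Write x = 251 + 364·t and substitute into x ≡ 2 (mod 3): 364·t ≡ 2 − 251 = -249 (mod 3).
    Reduce coefficients mod 3: 1·t ≡ 0 (mod 3).
    So t ≡ 0 (mod 3).
    Then x = 251 + 364·0 = 251, valid modulo lcm(364, 3) = 1092: x ≡ 251 (mod 1092).
Verify against each original: 251 mod 4 = 3, 251 mod 7 = 6, 251 mod 13 = 4, 251 mod 3 = 2.

x ≡ 251 (mod 1092).


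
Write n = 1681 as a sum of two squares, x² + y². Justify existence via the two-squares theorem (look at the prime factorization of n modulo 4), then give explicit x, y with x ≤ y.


Step 1: Factor n = 1681 = 41^2.
Step 2: Check the mod-4 condition on each prime factor: 41 ≡ 1 (mod 4), exponent 2.
All primes ≡ 3 (mod 4) appear to even exponent (or don't appear), so by the two-squares theorem n IS expressible as a sum of two squares.
Step 3: Build a representation. Here n = 41 · 41 is a product of primes ≡ 1 (mod 4). Each prime p ≡ 1 (mod 4) is itself a sum of two squares; find a² by testing p − a² for a perfect square:
  41: 41 − 1² = 40, 41 − 2² = 37, 41 − 3² = 32, 41 − 4² = 25 = 5² ⇒ 41 = 4² + 5².
  Combine using the Brahmagupta–Fibonacci identity (a² + b²)(c² + d²) = (ac − bd)² + (ad + bc)² = (ac + bd)² + (ad − bc)²:
  41 · 41 = 1681: from (4² + 5²)(4² + 5²), take (4·4 − 5·5, 4·5 + 5·4) = (16 − 25, 20 + 20) = (-9, 40); dropping signs (only squares matter) gives (9, 40); check 9² + 40² = 81 + 1600 = 1681 ✓.
Step 4: Order so x ≤ y and verify: 9² + 40² = 81 + 1600 = 1681 = n. ✓

n = 1681 = 9² + 40² (one valid representation with x ≤ y).


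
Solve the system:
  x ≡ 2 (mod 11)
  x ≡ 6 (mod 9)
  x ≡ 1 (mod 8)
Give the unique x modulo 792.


Moduli 11, 9, 8 are pairwise coprime; by CRT there is a unique solution modulo M = 11 · 9 · 8 = 792.
Solve pairwise, accumulating the modulus:
  Start with x ≡ 2 (mod 11).
  Combine with x ≡ 6 (mod 9): since gcd(11, 9) = 1, we get a unique residue mod 99.
    Write x = 2 + 11·t and substitute into x ≡ 6 (mod 9): 11·t ≡ 6 − 2 = 4 (mod 9).
    Reduce coefficients mod 9: 2·t ≡ 4 (mod 9).
    The inverse of 2 mod 9 is 5 (since 2·5 = 10 = 1·9 + 1), so t ≡ 5·4 = 20 ≡ 2 (mod 9).
    Then x = 2 + 11·2 = 24, valid modulo lcm(11, 9) = 99: x ≡ 24 (mod 99).
  Combine with x ≡ 1 (mod 8): since gcd(99, 8) = 1, we get a unique residue mod 792.
    Write x = 24 + 99·t and substitute into x ≡ 1 (mod 8): 99·t ≡ 1 − 24 = -23 (mod 8).
    Reduce coefficients mod 8: 3·t ≡ 1 (mod 8).
    The inverse of 3 mod 8 is 3 (since 3·3 = 9 = 1·8 + 1), so t ≡ 3·1 = 3 ≡ 3 (mod 8).
    Then x = 24 + 99·3 = 321, valid modulo lcm(99, 8) = 792: x ≡ 321 (mod 792).
Verify: 321 mod 11 = 2 ✓, 321 mod 9 = 6 ✓, 321 mod 8 = 1 ✓.

x ≡ 321 (mod 792).


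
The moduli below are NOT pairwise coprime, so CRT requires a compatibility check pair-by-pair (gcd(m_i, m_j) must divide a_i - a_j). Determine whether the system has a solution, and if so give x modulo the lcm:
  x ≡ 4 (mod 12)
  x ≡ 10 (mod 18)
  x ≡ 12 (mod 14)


Moduli 12, 18, 14 are not pairwise coprime, so CRT works modulo lcm(m_i) when all pairwise compatibility conditions hold.
Pairwise compatibility: gcd(m_i, m_j) must divide a_i - a_j for every pair.
Merge one congruence at a time:
  Start: x ≡ 4 (mod 12).
  Combine with x ≡ 10 (mod 18): gcd(12, 18) = 6; 10 - 4 = 6, which IS divisible by 6, so compatible.
    Write x = 4 + 12·t and substitute into x ≡ 10 (mod 18): 12·t ≡ 10 − 4 = 6 (mod 18).
    Divide the congruence (and modulus) by g = 6: 2·t ≡ 1 (mod 3).
    The inverse of 2 mod 3 is 2 (since 2·2 = 4 = 1·3 + 1), so t ≡ 2·1 = 2 ≡ 2 (mod 3).
    Then x = 4 + 12·2 = 28, valid modulo lcm(12, 18) = 36: x ≡ 28 (mod 36).
  Combine with x ≡ 12 (mod 14): gcd(36, 14) = 2; 12 - 28 = -16, which IS divisible by 2, so compatible.
    Write x = 28 + 36·t and substitute into x ≡ 12 (mod 14): 36·t ≡ 12 − 28 = -16 (mod 14).
    Divide the congruence (and modulus) by g = 2: 18·t ≡ -8 (mod 7).
    Reduce coefficients mod 7: 4·t ≡ 6 (mod 7).
    The inverse of 4 mod 7 is 2 (since 4·2 = 8 = 1·7 + 1), so t ≡ 2·6 = 12 ≡ 5 (mod 7).
    Then x = 28 + 36·5 = 208, valid modulo lcm(36, 14) = 252: x ≡ 208 (mod 252).
Verify: 208 mod 12 = 4, 208 mod 18 = 10, 208 mod 14 = 12.

x ≡ 208 (mod 252).


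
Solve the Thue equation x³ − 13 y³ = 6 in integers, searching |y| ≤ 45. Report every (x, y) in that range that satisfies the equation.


The equation is x³ - 13y³ = 6. For fixed y, x³ = 13·y³ + 6, so a solution requires the RHS to be a perfect cube.
Strategy: iterate y from -45 to 45, compute RHS = 13·y³ + 6, and check whether it is a (positive or negative) perfect cube.
Check small values of y:
  y = 0: RHS = 6 is not a perfect cube.
  y = 1: RHS = 19 is not a perfect cube.
  y = -1: RHS = -7 is not a perfect cube.
  y = 2: RHS = 110 is not a perfect cube.
  y = -2: RHS = -98 is not a perfect cube.
  y = 3: RHS = 357 is not a perfect cube.
  y = -3: RHS = -345 is not a perfect cube.
Continuing the search up to |y| = 45 finds no solutions either.
No (x, y) in the scanned range satisfies the equation.

No integer solutions with |y| ≤ 45.


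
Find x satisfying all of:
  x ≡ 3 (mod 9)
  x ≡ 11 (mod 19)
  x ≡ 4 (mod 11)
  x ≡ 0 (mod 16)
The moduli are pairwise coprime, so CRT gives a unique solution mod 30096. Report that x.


Product of moduli M = 9 · 19 · 11 · 16 = 30096.
Merge one congruence at a time:
  Start: x ≡ 3 (mod 9).
  Combine with x ≡ 11 (mod 19); new modulus lcm = 171.
    Write x = 3 + 9·t and substitute into x ≡ 11 (mod 19): 9·t ≡ 11 − 3 = 8 (mod 19).
    The inverse of 9 mod 19 is 17 (since 9·17 = 153 = 8·19 + 1), so t ≡ 17·8 = 136 ≡ 3 (mod 19).
    Then x = 3 + 9·3 = 30, valid modulo lcm(9, 19) = 171: x ≡ 30 (mod 171).
  Combine with x ≡ 4 (mod 11); new modulus lcm = 1881.
    Write x = 30 + 171·t and substitute into x ≡ 4 (mod 11): 171·t ≡ 4 − 30 = -26 (mod 11).
    Reduce coefficients mod 11: 6·t ≡ 7 (mod 11).
    The inverse of 6 mod 11 is 2 (since 6·2 = 12 = 1·11 + 1), so t ≡ 2·7 = 14 ≡ 3 (mod 11).
    Then x = 30 + 171·3 = 543, valid modulo lcm(171, 11) = 1881: x ≡ 543 (mod 1881).
  Combine with x ≡ 0 (mod 16); new modulus lcm = 30096.
    Write x = 543 + 1881·t and substitute into x ≡ 0 (mod 16): 1881·t ≡ 0 − 543 = -543 (mod 16).
    Reduce coefficients mod 16: 9·t ≡ 1 (mod 16).
    The inverse of 9 mod 16 is 9 (since 9·9 = 81 = 5·16 + 1), so t ≡ 9·1 = 9 ≡ 9 (mod 16).
    Then x = 543 + 1881·9 = 17472, valid modulo lcm(1881, 16) = 30096: x ≡ 17472 (mod 30096).
Verify against each original: 17472 mod 9 = 3, 17472 mod 19 = 11, 17472 mod 11 = 4, 17472 mod 16 = 0.

x ≡ 17472 (mod 30096).


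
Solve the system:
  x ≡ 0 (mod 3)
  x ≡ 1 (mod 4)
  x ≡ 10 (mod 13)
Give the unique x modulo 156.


Moduli 3, 4, 13 are pairwise coprime; by CRT there is a unique solution modulo M = 3 · 4 · 13 = 156.
Solve pairwise, accumulating the modulus:
  Start with x ≡ 0 (mod 3).
  Combine with x ≡ 1 (mod 4): since gcd(3, 4) = 1, we get a unique residue mod 12.
    Write x = 0 + 3·t and substitute into x ≡ 1 (mod 4): 3·t ≡ 1 − 0 = 1 (mod 4).
    The inverse of 3 mod 4 is 3 (since 3·3 = 9 = 2·4 + 1), so t ≡ 3·1 = 3 ≡ 3 (mod 4).
    Then x = 0 + 3·3 = 9, valid modulo lcm(3, 4) = 12: x ≡ 9 (mod 12).
  Combine with x ≡ 10 (mod 13): since gcd(12, 13) = 1, we get a unique residue mod 156.
    Write x = 9 + 12·t and substitute into x ≡ 10 (mod 13): 12·t ≡ 10 − 9 = 1 (mod 13).
    The inverse of 12 mod 13 is 12 (since 12·12 = 144 = 11·13 + 1), so t ≡ 12·1 = 12 ≡ 12 (mod 13).
    Then x = 9 + 12·12 = 153, valid modulo lcm(12, 13) = 156: x ≡ 153 (mod 156).
Verify: 153 mod 3 = 0 ✓, 153 mod 4 = 1 ✓, 153 mod 13 = 10 ✓.

x ≡ 153 (mod 156).


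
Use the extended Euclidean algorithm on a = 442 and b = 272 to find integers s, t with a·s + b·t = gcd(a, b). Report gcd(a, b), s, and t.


Euclidean algorithm on (442, 272) — divide until remainder is 0:
  442 = 1 · 272 + 170
  272 = 1 · 170 + 102
  170 = 1 · 102 + 68
  102 = 1 · 68 + 34
  68 = 2 · 34 + 0
gcd(442, 272) = 34.
Track Bezout coefficients alongside the remainders: start with r₀ = 442 = a·1 + b·0 (s = 1, t = 0) and r₁ = 272 = a·0 + b·1 (s = 0, t = 1); each new remainder r_{k+1} = r_{k-1} − q_k·r_k inherits s_{k+1} = s_{k-1} − q_k·s_k, t_{k+1} = t_{k-1} − q_k·t_k, so r_k = a·s_k + b·t_k at every step:
  q = 1: r = 170, s = 1 − 1·0 = 1, t = 0 − 1·1 = -1  (check: 442·1 + 272·(-1) = 170)
  q = 1: r = 102, s = 0 − 1·1 = -1, t = 1 − 1·(-1) = 2  (check: 442·(-1) + 272·2 = 102)
  q = 1: r = 68, s = 1 − 1·(-1) = 2, t = -1 − 1·2 = -3  (check: 442·2 + 272·(-3) = 68)
  q = 1: r = 34, s = -1 − 1·2 = -3, t = 2 − 1·(-3) = 5  (check: 442·(-3) + 272·5 = 34)
The row with r = 34 (the gcd) gives the Bezout coefficients s = -3, t = 5.
Result: 442 · (-3) + 272 · (5) = 34.

gcd(442, 272) = 34; s = -3, t = 5 (check: 442·(-3) + 272·5 = 34).
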